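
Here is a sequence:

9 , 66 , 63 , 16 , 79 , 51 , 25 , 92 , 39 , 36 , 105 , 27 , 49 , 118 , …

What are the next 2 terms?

15, 64

Split by position mod 3: positions 1, 4, 7, … form one track, and each other residue class forms its own.
Track A: 9, 16, 25, 36, 49. Consecutive squares n² from n = 3.
Track B: 66, 79, 92, 105, 118. Adding 13 each time.
Track C: 63, 51, 39, 27. Arithmetic, step −12.
Position 15 falls in track C as its term 5, giving 15.
The 16th slot belongs to track A; its 6th term is 64.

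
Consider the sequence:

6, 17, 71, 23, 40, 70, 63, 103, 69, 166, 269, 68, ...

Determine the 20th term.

Positions follow the repeating pattern AAB; grouping by letter gives 2 tracks.
Subsequence A = 6, 17, 23, 40, 63, 103, 166, 269: each term equals the sum of the previous two.
Subsequence B = 71, 70, 69, 68: arithmetic with common difference −1.
The 20th slot belongs to subsequence A; its 14th term is 4825.

4825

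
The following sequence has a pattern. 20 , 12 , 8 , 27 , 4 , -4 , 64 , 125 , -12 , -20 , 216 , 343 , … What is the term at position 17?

Positions follow the repeating pattern AABB; grouping by letter gives 2 tracks.
Stream A: 20, 12, 4, -4, -12, -20 — subtracting 8 each time.
Stream B: 8, 27, 64, 125, 216, 343 — perfect cubes starting at 2³.
Position 17 falls in stream A as its term 9, giving -44.

-44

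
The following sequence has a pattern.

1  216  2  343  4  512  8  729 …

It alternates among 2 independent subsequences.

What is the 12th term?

Odd-indexed and even-indexed terms follow separate rules.
Track A is 1, 2, 4, 8, which is multiplying by 2 each time.
Track B is 216, 343, 512, 729, which is the cubes 6³, 7³, 8³, ….
Term 12 comes from track B (its 6th entry): 1331.

1331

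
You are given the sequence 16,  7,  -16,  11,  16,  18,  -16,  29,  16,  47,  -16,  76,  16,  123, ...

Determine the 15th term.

Taking every 2nd term gives 2 separate tracks.
Track A: 16, -16, 16, -16, 16, -16, 16 — oscillating between 16 and -16.
Track B: 7, 11, 18, 29, 47, 76, 123 — a Fibonacci-like recurrence a_n = a_{n-1} + a_{n-2}.
Position 15 falls in track A as its term 8, giving -16.

-16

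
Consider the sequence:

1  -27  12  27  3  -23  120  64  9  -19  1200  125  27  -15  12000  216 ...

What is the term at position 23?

The terms cycle through 4 interleaved subsequences.
Stream A: 1, 3, 9, 27 (powers of 3).
Stream B: -27, -23, -19, -15 (arithmetic, step +4).
Stream C: 12, 120, 1200, 12000 (geometric with ratio 10).
Stream D: 27, 64, 125, 216 (consecutive cubes n³ from n = 3).
Term 23 comes from stream C (its 6th entry): 1200000.

1200000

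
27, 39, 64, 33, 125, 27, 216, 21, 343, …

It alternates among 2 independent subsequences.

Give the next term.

15

Positions 1, 3, 5, … form one subsequence and positions 2, 4, 6, … form another.
Subsequence A = 27, 64, 125, 216, 343: consecutive cubes n³ from n = 3.
Subsequence B = 39, 33, 27, 21: linear: a_n = 45 − 6·n.
Position 10 → subsequence B, term 5 = 15.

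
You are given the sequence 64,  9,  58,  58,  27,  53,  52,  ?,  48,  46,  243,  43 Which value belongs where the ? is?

81

Split by position mod 3 into 3 tracks.
Track A is 64, 58, 52, 46, which is linear: a_n = 70 − 6·n.
Track B is 9, 27, ?, 243, which is powers of 3.
Track C is 58, 53, 48, 43, which is subtracting 5 each time.
So the missing entry in track B is 81.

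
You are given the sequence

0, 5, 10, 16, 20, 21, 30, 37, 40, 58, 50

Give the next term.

Split by position mod 2 into 2 tracks.
Stream A = 0, 10, 20, 30, 40, 50: arithmetic with common difference +10.
Stream B = 5, 16, 21, 37, 58: Fibonacci-style (each term is the sum of the two before it).
Term 12 comes from stream B (its 6th entry): 95.

95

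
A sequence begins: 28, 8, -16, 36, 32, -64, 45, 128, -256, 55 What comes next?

512

Positions follow the repeating pattern ABB; grouping by letter gives 2 tracks.
Subsequence A: 28, 36, 45, 55. Triangular numbers starting at T_7.
Subsequence B: 8, -16, 32, -64, 128, -256. A geometric progression (common ratio -2).
Position 11 falls in subsequence B as its term 7, giving 512.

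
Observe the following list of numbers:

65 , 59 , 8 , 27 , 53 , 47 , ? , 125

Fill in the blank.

Positions follow the repeating pattern AABB; grouping by letter gives 2 tracks.
Track A: 65, 59, 53, 47 (arithmetic with common difference −6).
Track B: 8, 27, ?, 125 (the cubes 2³, 3³, 4³, …).
So the missing entry in track B is 64.

64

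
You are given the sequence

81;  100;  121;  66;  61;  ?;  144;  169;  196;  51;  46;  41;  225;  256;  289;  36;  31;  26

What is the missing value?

Reading positions in blocks of 6 reveals the pattern AAABBB — 2 tracks woven together.
Track A = 81, 100, 121, 144, 169, 196, 225, 256, 289: the squares 9², 10², 11², ….
Track B = 66, 61, ?, 51, 46, 41, 36, 31, 26: arithmetic with common difference −5.
The gap is track B's term 3; the rule gives 56.

56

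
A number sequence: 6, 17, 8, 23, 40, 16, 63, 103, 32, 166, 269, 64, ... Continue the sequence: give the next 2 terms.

Reading positions in blocks of 3 reveals the pattern AAB — 2 tracks woven together.
Track A: 6, 17, 23, 40, 63, 103, 166, 269 (a Fibonacci-like recurrence a_n = a_{n-1} + a_{n-2}).
Track B: 8, 16, 32, 64 (geometric with ratio 2).
Position 13 → track A, term 9 = 435.
The 14th slot belongs to track A; its 10th term is 704.

435, 704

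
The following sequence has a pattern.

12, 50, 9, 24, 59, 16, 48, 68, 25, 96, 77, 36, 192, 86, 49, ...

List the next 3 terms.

Split by position mod 3: positions 1, 4, 7, … form one track, and each other residue class forms its own.
Stream A: 12, 24, 48, 96, 192 (a geometric progression (common ratio 2)).
Stream B: 50, 59, 68, 77, 86 (adding 9 each time).
Stream C: 9, 16, 25, 36, 49 (perfect squares starting at 3²).
Position 16 falls in stream A as its term 6, giving 384.
Position 17 → stream B, term 6 = 95.
Position 18 → stream C, term 6 = 64.

384, 95, 64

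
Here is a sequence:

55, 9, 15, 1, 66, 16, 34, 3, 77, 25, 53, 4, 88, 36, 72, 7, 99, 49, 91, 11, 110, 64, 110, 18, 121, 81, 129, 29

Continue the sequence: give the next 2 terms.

132, 100

The terms cycle through 4 interleaved subsequences.
Subsequence A: 55, 66, 77, 88, 99, 110, 121 — arithmetic with common difference +11.
Subsequence B: 9, 16, 25, 36, 49, 64, 81 — perfect squares starting at 3².
Subsequence C: 15, 34, 53, 72, 91, 110, 129 — arithmetic, step +19.
Subsequence D: 1, 3, 4, 7, 11, 18, 29 — Fibonacci-style (each term is the sum of the two before it).
Term 29 comes from subsequence A (its 8th entry): 132.
Term 30 comes from subsequence B (its 8th entry): 100.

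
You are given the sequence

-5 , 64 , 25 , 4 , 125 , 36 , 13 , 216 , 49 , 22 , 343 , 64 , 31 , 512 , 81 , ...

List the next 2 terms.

40, 729

Taking every 3rd term gives 3 separate tracks.
Stream A: -5, 4, 13, 22, 31 — adding 9 each time.
Stream B: 64, 125, 216, 343, 512 — consecutive cubes n³ from n = 4.
Stream C: 25, 36, 49, 64, 81 — consecutive squares n² from n = 5.
Position 16 falls in stream A as its term 6, giving 40.
Position 17 falls in stream B as its term 6, giving 729.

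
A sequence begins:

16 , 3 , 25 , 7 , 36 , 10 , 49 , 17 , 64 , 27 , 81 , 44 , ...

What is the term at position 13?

Positions 1, 3, 5, … form one subsequence and positions 2, 4, 6, … form another.
Subsequence A: 16, 25, 36, 49, 64, 81 — consecutive squares n² from n = 4.
Subsequence B: 3, 7, 10, 17, 27, 44 — each term equals the sum of the previous two.
Position 13 falls in subsequence A as its term 7, giving 100.

100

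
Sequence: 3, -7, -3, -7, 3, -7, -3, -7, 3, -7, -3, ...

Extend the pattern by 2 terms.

The terms cycle through 2 interleaved subsequences.
Track A = 3, -3, 3, -3, 3, -3: oscillating between 3 and -3.
Track B = -7, -7, -7, -7, -7: the constant sequence -7.
Position 12 falls in track B as its term 6, giving -7.
Position 13 falls in track A as its term 7, giving 3.

-7, 3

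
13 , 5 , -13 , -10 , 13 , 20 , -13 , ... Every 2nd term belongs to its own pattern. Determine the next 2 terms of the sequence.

The terms cycle through 2 interleaved subsequences.
Track A: 13, -13, 13, -13 — alternating ±13.
Track B: 5, -10, 20 — a geometric progression (common ratio -2).
Term 8 comes from track B (its 4th entry): -40.
Position 9 falls in track A as its term 5, giving 13.

-40, 13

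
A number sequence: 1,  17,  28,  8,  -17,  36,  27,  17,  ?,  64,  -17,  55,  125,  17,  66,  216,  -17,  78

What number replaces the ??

The terms cycle through 3 interleaved subsequences.
Track A = 1, 8, 27, 64, 125, 216: perfect cubes starting at 1³.
Track B = 17, -17, 17, -17, 17, -17: the oscillation 17·(−1)^(n+1).
Track C = 28, 36, ?, 55, 66, 78: triangular numbers starting at T_7.
The gap is track C's term 3; the rule gives 45.

45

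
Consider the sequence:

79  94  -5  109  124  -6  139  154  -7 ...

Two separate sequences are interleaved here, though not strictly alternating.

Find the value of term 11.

184

Positions follow the repeating pattern AAB; grouping by letter gives 2 tracks.
Track A = 79, 94, 109, 124, 139, 154: linear: a_n = 64 + 15·n.
Track B = -5, -6, -7: arithmetic, step −1.
Position 11 → track A, term 8 = 184.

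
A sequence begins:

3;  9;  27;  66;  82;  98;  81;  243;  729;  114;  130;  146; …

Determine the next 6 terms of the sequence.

2187, 6561, 19683, 162, 178, 194

Positions follow the repeating pattern AAABBB; grouping by letter gives 2 tracks.
Stream A is 3, 9, 27, 81, 243, 729, which is powers 3^1, 3^2, 3^3, ….
Stream B is 66, 82, 98, 114, 130, 146, which is linear: a_n = 50 + 16·n.
The 13th slot belongs to stream A; its 7th term is 2187.
Position 14 → stream A, term 8 = 6561.
Term 15 comes from stream A (its 9th entry): 19683.
Position 16 falls in stream B as its term 7, giving 162.
The 17th slot belongs to stream B; its 8th term is 178.
Position 18 falls in stream B as its term 9, giving 194.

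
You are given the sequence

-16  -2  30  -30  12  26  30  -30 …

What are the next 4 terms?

Positions follow the repeating pattern AABB; grouping by letter gives 2 tracks.
Track A is -16, -2, 12, 26, which is adding 14 each time.
Track B is 30, -30, 30, -30, which is alternating ±30.
Position 9 falls in track A as its term 5, giving 40.
The 10th slot belongs to track A; its 6th term is 54.
Term 11 comes from track B (its 5th entry): 30.
Position 12 falls in track B as its term 6, giving -30.

40, 54, 30, -30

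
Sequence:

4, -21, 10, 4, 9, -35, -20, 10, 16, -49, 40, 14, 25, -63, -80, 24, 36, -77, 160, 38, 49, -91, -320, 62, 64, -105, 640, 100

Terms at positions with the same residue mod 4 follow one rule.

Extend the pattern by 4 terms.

Taking every 4th term gives 4 separate tracks.
Track A: 4, 9, 16, 25, 36, 49, 64 (perfect squares starting at 2²).
Track B: -21, -35, -49, -63, -77, -91, -105 (subtracting 14 each time).
Track C: 10, -20, 40, -80, 160, -320, 640 (multiplying by -2 each time).
Track D: 4, 10, 14, 24, 38, 62, 100 (a Fibonacci-like recurrence a_n = a_{n-1} + a_{n-2}).
Term 29 comes from track A (its 8th entry): 81.
The 30th slot belongs to track B; its 8th term is -119.
Position 31 falls in track C as its term 8, giving -1280.
Term 32 comes from track D (its 8th entry): 162.

81, -119, -1280, 162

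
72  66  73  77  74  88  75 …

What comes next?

Split by position mod 2 into 2 tracks.
Subsequence A: 72, 73, 74, 75. Arithmetic with common difference +1.
Subsequence B: 66, 77, 88. Arithmetic, step +11.
Position 8 → subsequence B, term 4 = 99.

99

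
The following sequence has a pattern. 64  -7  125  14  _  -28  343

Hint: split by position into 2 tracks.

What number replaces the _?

Taking every 2nd term gives 2 separate tracks.
Subsequence A: 64, 125, ?, 343. Perfect cubes starting at 4³.
Subsequence B: -7, 14, -28. A geometric progression (common ratio -2).
The gap is subsequence A's term 3; the rule gives 216.

216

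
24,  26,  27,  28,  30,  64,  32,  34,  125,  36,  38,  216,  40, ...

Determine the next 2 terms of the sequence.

42, 343

Positions follow the repeating pattern AAB; grouping by letter gives 2 tracks.
Track A = 24, 26, 28, 30, 32, 34, 36, 38, 40: adding 2 each time.
Track B = 27, 64, 125, 216: consecutive cubes n³ from n = 3.
Position 14 falls in track A as its term 10, giving 42.
Position 15 → track B, term 5 = 343.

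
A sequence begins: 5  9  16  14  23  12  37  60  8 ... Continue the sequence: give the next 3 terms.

The slot pattern repeats as AAB (period 3), so there are 2 interleaved tracks.
Subsequence A: 5, 9, 14, 23, 37, 60. Each term equals the sum of the previous two.
Subsequence B: 16, 12, 8. Linear: a_n = 20 − 4·n.
Position 10 → subsequence A, term 7 = 97.
The 11th slot belongs to subsequence A; its 8th term is 157.
The 12th slot belongs to subsequence B; its 4th term is 4.

97, 157, 4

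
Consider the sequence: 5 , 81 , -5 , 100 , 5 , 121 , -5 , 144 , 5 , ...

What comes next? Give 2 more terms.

169, -5

Split by position mod 2 into 2 tracks.
Subsequence A = 5, -5, 5, -5, 5: oscillating between 5 and -5.
Subsequence B = 81, 100, 121, 144: consecutive squares n² from n = 9.
Position 10 → subsequence B, term 5 = 169.
Term 11 comes from subsequence A (its 6th entry): -5.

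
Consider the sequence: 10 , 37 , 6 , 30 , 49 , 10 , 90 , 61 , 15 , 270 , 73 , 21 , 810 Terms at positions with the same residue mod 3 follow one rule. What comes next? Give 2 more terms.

85, 28

Split by position mod 3 into 3 tracks.
Stream A: 10, 30, 90, 270, 810. A geometric progression (common ratio 3).
Stream B: 37, 49, 61, 73. Linear: a_n = 25 + 12·n.
Stream C: 6, 10, 15, 21. The triangular numbers T_3, T_4, ….
The 14th slot belongs to stream B; its 5th term is 85.
The 15th slot belongs to stream C; its 5th term is 28.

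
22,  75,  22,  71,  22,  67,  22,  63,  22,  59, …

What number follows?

Split by position mod 2 into 2 tracks.
Stream A = 22, 22, 22, 22, 22: the constant sequence 22.
Stream B = 75, 71, 67, 63, 59: subtracting 4 each time.
Term 11 comes from stream A (its 6th entry): 22.

22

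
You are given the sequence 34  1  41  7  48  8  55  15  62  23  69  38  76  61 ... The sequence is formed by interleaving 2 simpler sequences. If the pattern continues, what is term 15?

83

Odd-indexed and even-indexed terms follow separate rules.
Track A: 34, 41, 48, 55, 62, 69, 76. Adding 7 each time.
Track B: 1, 7, 8, 15, 23, 38, 61. Fibonacci-style (each term is the sum of the two before it).
The 15th slot belongs to track A; its 8th term is 83.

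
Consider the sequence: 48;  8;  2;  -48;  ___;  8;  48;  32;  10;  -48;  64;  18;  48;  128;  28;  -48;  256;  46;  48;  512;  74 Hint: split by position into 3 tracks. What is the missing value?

Split by position mod 3: positions 1, 4, 7, … form one track, and each other residue class forms its own.
Track A = 48, -48, 48, -48, 48, -48, 48: the oscillation 48·(−1)^(n+1).
Track B = 8, ?, 32, 64, 128, 256, 512: successive powers of 2.
Track C = 2, 8, 10, 18, 28, 46, 74: Fibonacci-style (each term is the sum of the two before it).
Filling track B at index 2 by its rule yields 16.

16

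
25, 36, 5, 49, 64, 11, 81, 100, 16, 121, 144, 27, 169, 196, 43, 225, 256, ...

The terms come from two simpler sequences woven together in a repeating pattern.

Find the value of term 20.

324

Positions follow the repeating pattern AAB; grouping by letter gives 2 tracks.
Subsequence A: 25, 36, 49, 64, 81, 100, 121, 144, 169, 196, 225, 256. Consecutive squares n² from n = 5.
Subsequence B: 5, 11, 16, 27, 43. Each term equals the sum of the previous two.
Term 20 comes from subsequence A (its 14th entry): 324.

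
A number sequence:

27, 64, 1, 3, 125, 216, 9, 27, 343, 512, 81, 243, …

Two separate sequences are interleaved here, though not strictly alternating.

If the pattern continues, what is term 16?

Positions follow the repeating pattern AABB; grouping by letter gives 2 tracks.
Subsequence A: 27, 64, 125, 216, 343, 512 — perfect cubes starting at 3³.
Subsequence B: 1, 3, 9, 27, 81, 243 — powers 3^0, 3^1, 3^2, ….
Position 16 falls in subsequence B as its term 8, giving 2187.

2187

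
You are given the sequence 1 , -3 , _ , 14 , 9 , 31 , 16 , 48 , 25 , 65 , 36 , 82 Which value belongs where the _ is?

4

Odd-indexed and even-indexed terms follow separate rules.
Subsequence A is 1, ?, 9, 16, 25, 36, which is consecutive squares n² from n = 1.
Subsequence B is -3, 14, 31, 48, 65, 82, which is arithmetic, step +17.
Filling subsequence A at index 2 by its rule yields 4.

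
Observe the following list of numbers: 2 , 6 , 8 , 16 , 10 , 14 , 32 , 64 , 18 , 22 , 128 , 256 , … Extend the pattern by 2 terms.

26, 30

Reading positions in blocks of 4 reveals the pattern AABB — 2 tracks woven together.
Track A: 2, 6, 10, 14, 18, 22 (linear: a_n = -2 + 4·n).
Track B: 8, 16, 32, 64, 128, 256 (a geometric progression (common ratio 2)).
Position 13 falls in track A as its term 7, giving 26.
Position 14 falls in track A as its term 8, giving 30.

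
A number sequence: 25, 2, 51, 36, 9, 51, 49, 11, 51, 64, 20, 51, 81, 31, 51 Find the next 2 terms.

100, 51

Split by position mod 3: positions 1, 4, 7, … form one track, and each other residue class forms its own.
Track A = 25, 36, 49, 64, 81: the squares 5², 6², 7², ….
Track B = 2, 9, 11, 20, 31: Fibonacci-style (each term is the sum of the two before it).
Track C = 51, 51, 51, 51, 51: the constant sequence 51.
Position 16 falls in track A as its term 6, giving 100.
The 17th slot belongs to track B; its 6th term is 51.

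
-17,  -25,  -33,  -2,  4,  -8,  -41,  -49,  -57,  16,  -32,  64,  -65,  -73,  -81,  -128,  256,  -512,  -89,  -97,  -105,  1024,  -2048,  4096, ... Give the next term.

Reading positions in blocks of 6 reveals the pattern AAABBB — 2 tracks woven together.
Stream A: -17, -25, -33, -41, -49, -57, -65, -73, -81, -89, -97, -105 — arithmetic with common difference −8.
Stream B: -2, 4, -8, 16, -32, 64, -128, 256, -512, 1024, -2048, 4096 — geometric, ×-2 each step.
Position 25 falls in stream A as its term 13, giving -113.

-113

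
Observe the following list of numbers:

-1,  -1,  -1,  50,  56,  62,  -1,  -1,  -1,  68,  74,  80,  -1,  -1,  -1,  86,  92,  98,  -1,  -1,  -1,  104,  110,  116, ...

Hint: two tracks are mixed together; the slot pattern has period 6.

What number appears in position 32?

Reading positions in blocks of 6 reveals the pattern AAABBB — 2 tracks woven together.
Stream A: -1, -1, -1, -1, -1, -1, -1, -1, -1, -1, -1, -1 — always -1.
Stream B: 50, 56, 62, 68, 74, 80, 86, 92, 98, 104, 110, 116 — arithmetic, step +6.
Position 32 → stream A, term 17 = -1.

-1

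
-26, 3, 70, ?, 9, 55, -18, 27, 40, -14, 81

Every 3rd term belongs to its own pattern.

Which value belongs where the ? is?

Taking every 3rd term gives 3 separate tracks.
Subsequence A: -26, ?, -18, -14 (adding 4 each time).
Subsequence B: 3, 9, 27, 81 (successive powers of 3).
Subsequence C: 70, 55, 40 (linear: a_n = 85 − 15·n).
Filling subsequence A at index 2 by its rule yields -22.

-22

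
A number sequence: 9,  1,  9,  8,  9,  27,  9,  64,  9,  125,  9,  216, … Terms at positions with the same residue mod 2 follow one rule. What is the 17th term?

9

Taking every 2nd term gives 2 separate tracks.
Track A: 9, 9, 9, 9, 9, 9 — the constant sequence 9.
Track B: 1, 8, 27, 64, 125, 216 — perfect cubes starting at 1³.
The 17th slot belongs to track A; its 9th term is 9.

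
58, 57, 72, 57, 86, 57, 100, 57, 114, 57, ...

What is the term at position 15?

Odd-indexed and even-indexed terms follow separate rules.
Track A: 58, 72, 86, 100, 114 (arithmetic with common difference +14).
Track B: 57, 57, 57, 57, 57 (always 57).
Position 15 → track A, term 8 = 156.

156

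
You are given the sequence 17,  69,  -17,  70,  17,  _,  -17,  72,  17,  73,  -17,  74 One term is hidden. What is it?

71

Taking every 2nd term gives 2 separate tracks.
Track A: 17, -17, 17, -17, 17, -17 (alternating ±17).
Track B: 69, 70, ?, 72, 73, 74 (arithmetic, step +1).
The gap is track B's term 3; the rule gives 71.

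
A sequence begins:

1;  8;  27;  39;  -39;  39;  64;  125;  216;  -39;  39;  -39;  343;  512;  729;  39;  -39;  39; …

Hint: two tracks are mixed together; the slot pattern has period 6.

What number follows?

The slot pattern repeats as AAABBB (period 6), so there are 2 interleaved tracks.
Stream A is 1, 8, 27, 64, 125, 216, 343, 512, 729, which is consecutive cubes n³ from n = 1.
Stream B is 39, -39, 39, -39, 39, -39, 39, -39, 39, which is the oscillation 39·(−1)^(n+1).
The 19th slot belongs to stream A; its 10th term is 1000.

1000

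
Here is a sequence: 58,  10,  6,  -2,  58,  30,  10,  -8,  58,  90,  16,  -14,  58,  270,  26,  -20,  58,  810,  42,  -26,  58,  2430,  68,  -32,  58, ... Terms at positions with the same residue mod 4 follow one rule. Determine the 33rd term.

58

Read the sequence 4 terms at a time; column i is its own pattern.
Stream A = 58, 58, 58, 58, 58, 58, 58: the constant sequence 58.
Stream B = 10, 30, 90, 270, 810, 2430: a geometric progression (common ratio 3).
Stream C = 6, 10, 16, 26, 42, 68: each term equals the sum of the previous two.
Stream D = -2, -8, -14, -20, -26, -32: subtracting 6 each time.
Position 33 → stream A, term 9 = 58.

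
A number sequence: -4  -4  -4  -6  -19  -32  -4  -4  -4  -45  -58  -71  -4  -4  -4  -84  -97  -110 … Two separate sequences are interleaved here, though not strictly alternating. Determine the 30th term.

Positions follow the repeating pattern AAABBB; grouping by letter gives 2 tracks.
Subsequence A: -4, -4, -4, -4, -4, -4, -4, -4, -4 — the constant sequence -4.
Subsequence B: -6, -19, -32, -45, -58, -71, -84, -97, -110 — arithmetic with common difference −13.
Position 30 falls in subsequence B as its term 15, giving -188.

-188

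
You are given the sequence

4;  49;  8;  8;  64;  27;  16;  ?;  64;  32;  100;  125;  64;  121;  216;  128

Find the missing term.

81

Split by position mod 3 into 3 tracks.
Track A: 4, 8, 16, 32, 64, 128 — geometric, ×2 each step.
Track B: 49, 64, ?, 100, 121 — the squares 7², 8², 9², ….
Track C: 8, 27, 64, 125, 216 — the cubes 2³, 3³, 4³, ….
Track B's pattern makes the blank 81.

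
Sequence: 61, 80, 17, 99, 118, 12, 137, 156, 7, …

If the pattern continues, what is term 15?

-3

Positions follow the repeating pattern AAB; grouping by letter gives 2 tracks.
Subsequence A: 61, 80, 99, 118, 137, 156. Arithmetic, step +19.
Subsequence B: 17, 12, 7. Arithmetic with common difference −5.
Term 15 comes from subsequence B (its 5th entry): -3.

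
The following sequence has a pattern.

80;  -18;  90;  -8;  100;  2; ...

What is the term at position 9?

Odd-indexed and even-indexed terms follow separate rules.
Track A: 80, 90, 100. Linear: a_n = 70 + 10·n.
Track B: -18, -8, 2. Arithmetic with common difference +10.
Position 9 falls in track A as its term 5, giving 120.

120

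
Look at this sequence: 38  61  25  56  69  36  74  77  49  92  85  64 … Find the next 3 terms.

110, 93, 81

Split by position mod 3: positions 1, 4, 7, … form one track, and each other residue class forms its own.
Subsequence A: 38, 56, 74, 92 — linear: a_n = 20 + 18·n.
Subsequence B: 61, 69, 77, 85 — arithmetic with common difference +8.
Subsequence C: 25, 36, 49, 64 — perfect squares starting at 5².
Position 13 falls in subsequence A as its term 5, giving 110.
Term 14 comes from subsequence B (its 5th entry): 93.
Term 15 comes from subsequence C (its 5th entry): 81.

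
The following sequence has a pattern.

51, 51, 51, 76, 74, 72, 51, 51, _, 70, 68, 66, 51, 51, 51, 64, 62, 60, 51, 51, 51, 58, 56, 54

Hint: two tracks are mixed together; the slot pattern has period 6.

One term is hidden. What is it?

The slot pattern repeats as AAABBB (period 6), so there are 2 interleaved tracks.
Stream A is 51, 51, 51, 51, 51, ?, 51, 51, 51, 51, 51, 51, which is always 51.
Stream B is 76, 74, 72, 70, 68, 66, 64, 62, 60, 58, 56, 54, which is arithmetic with common difference −2.
Filling stream A at index 6 by its rule yields 51.

51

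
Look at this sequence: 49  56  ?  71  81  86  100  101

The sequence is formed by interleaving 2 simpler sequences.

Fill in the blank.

Taking every 2nd term gives 2 separate tracks.
Track A: 49, ?, 81, 100 (the squares 7², 8², 9², …).
Track B: 56, 71, 86, 101 (arithmetic with common difference +15).
Track A's pattern makes the blank 64.

64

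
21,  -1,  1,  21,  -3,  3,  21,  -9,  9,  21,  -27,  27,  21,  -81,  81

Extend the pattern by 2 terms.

Taking every 3rd term gives 3 separate tracks.
Stream A: 21, 21, 21, 21, 21 (constant 21).
Stream B: -1, -3, -9, -27, -81 (multiplying by 3 each time).
Stream C: 1, 3, 9, 27, 81 (successive powers of 3).
Position 16 falls in stream A as its term 6, giving 21.
Term 17 comes from stream B (its 6th entry): -243.

21, -243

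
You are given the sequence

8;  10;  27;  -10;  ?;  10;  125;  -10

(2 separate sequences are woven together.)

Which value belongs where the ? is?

64

The terms cycle through 2 interleaved subsequences.
Stream A = 8, 27, ?, 125: the cubes 2³, 3³, 4³, ….
Stream B = 10, -10, 10, -10: alternating ±10.
Stream A's pattern makes the blank 64.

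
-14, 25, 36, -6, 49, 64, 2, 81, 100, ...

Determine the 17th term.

225

The slot pattern repeats as ABB (period 3), so there are 2 interleaved tracks.
Subsequence A: -14, -6, 2 (arithmetic with common difference +8).
Subsequence B: 25, 36, 49, 64, 81, 100 (perfect squares starting at 5²).
Position 17 → subsequence B, term 11 = 225.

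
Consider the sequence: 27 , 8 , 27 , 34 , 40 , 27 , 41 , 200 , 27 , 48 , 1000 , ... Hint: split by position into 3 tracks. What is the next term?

27

Read the sequence 3 terms at a time; column i is its own pattern.
Track A: 27, 34, 41, 48 — linear: a_n = 20 + 7·n.
Track B: 8, 40, 200, 1000 — geometric, ×5 each step.
Track C: 27, 27, 27 — always 27.
Term 12 comes from track C (its 4th entry): 27.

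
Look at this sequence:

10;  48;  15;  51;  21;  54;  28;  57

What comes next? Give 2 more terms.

Split by position mod 2 into 2 tracks.
Track A is 10, 15, 21, 28, which is triangular numbers starting at T_4.
Track B is 48, 51, 54, 57, which is linear: a_n = 45 + 3·n.
Term 9 comes from track A (its 5th entry): 36.
Term 10 comes from track B (its 5th entry): 60.

36, 60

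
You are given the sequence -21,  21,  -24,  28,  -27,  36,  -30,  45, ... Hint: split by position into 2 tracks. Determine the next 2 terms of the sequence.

Split by position mod 2 into 2 tracks.
Track A: -21, -24, -27, -30. Arithmetic, step −3.
Track B: 21, 28, 36, 45. Triangular numbers starting at T_6.
Term 9 comes from track A (its 5th entry): -33.
Term 10 comes from track B (its 5th entry): 55.

-33, 55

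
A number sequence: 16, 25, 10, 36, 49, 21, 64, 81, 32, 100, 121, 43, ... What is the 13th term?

Reading positions in blocks of 3 reveals the pattern AAB — 2 tracks woven together.
Subsequence A: 16, 25, 36, 49, 64, 81, 100, 121 (consecutive squares n² from n = 4).
Subsequence B: 10, 21, 32, 43 (arithmetic with common difference +11).
Position 13 falls in subsequence A as its term 9, giving 144.

144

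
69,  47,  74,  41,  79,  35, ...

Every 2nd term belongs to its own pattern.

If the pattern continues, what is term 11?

Positions 1, 3, 5, … form one subsequence and positions 2, 4, 6, … form another.
Subsequence A: 69, 74, 79. Linear: a_n = 64 + 5·n.
Subsequence B: 47, 41, 35. Linear: a_n = 53 − 6·n.
Position 11 falls in subsequence A as its term 6, giving 94.

94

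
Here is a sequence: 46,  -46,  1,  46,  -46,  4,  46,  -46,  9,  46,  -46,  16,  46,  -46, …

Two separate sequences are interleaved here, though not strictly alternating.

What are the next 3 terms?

25, 46, -46

The slot pattern repeats as AAB (period 3), so there are 2 interleaved tracks.
Track A is 46, -46, 46, -46, 46, -46, 46, -46, 46, -46, which is oscillating between 46 and -46.
Track B is 1, 4, 9, 16, which is consecutive squares n² from n = 1.
Term 15 comes from track B (its 5th entry): 25.
Position 16 → track A, term 11 = 46.
Term 17 comes from track A (its 12th entry): -46.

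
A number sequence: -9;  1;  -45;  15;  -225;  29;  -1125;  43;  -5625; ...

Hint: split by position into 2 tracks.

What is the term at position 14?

85

The terms cycle through 2 interleaved subsequences.
Subsequence A = -9, -45, -225, -1125, -5625: multiplying by 5 each time.
Subsequence B = 1, 15, 29, 43: arithmetic, step +14.
Position 14 → subsequence B, term 7 = 85.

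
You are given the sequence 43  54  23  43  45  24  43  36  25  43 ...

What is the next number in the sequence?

Read the sequence 3 terms at a time; column i is its own pattern.
Subsequence A is 43, 43, 43, 43, which is the constant sequence 43.
Subsequence B is 54, 45, 36, which is arithmetic, step −9.
Subsequence C is 23, 24, 25, which is arithmetic with common difference +1.
Position 11 falls in subsequence B as its term 4, giving 27.

27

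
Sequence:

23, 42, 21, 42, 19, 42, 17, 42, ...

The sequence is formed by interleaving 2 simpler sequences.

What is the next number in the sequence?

15

Odd-indexed and even-indexed terms follow separate rules.
Subsequence A is 23, 21, 19, 17, which is arithmetic with common difference −2.
Subsequence B is 42, 42, 42, 42, which is the constant sequence 42.
Term 9 comes from subsequence A (its 5th entry): 15.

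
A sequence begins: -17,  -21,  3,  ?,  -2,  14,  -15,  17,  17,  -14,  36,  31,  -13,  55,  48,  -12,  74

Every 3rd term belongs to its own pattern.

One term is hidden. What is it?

Taking every 3rd term gives 3 separate tracks.
Subsequence A = -17, ?, -15, -14, -13, -12: arithmetic, step +1.
Subsequence B = -21, -2, 17, 36, 55, 74: arithmetic, step +19.
Subsequence C = 3, 14, 17, 31, 48: each term equals the sum of the previous two.
Subsequence A's pattern makes the blank -16.

-16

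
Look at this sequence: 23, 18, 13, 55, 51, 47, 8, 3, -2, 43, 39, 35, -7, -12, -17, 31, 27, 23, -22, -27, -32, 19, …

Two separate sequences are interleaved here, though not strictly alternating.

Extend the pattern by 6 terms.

15, 11, -37, -42, -47, 7

The slot pattern repeats as AAABBB (period 6), so there are 2 interleaved tracks.
Subsequence A = 23, 18, 13, 8, 3, -2, -7, -12, -17, -22, -27, -32: arithmetic, step −5.
Subsequence B = 55, 51, 47, 43, 39, 35, 31, 27, 23, 19: linear: a_n = 59 − 4·n.
Position 23 falls in subsequence B as its term 11, giving 15.
The 24th slot belongs to subsequence B; its 12th term is 11.
Position 25 → subsequence A, term 13 = -37.
The 26th slot belongs to subsequence A; its 14th term is -42.
The 27th slot belongs to subsequence A; its 15th term is -47.
The 28th slot belongs to subsequence B; its 13th term is 7.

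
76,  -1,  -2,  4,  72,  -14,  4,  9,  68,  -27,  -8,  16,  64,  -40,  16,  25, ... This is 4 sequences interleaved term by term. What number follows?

60

The terms cycle through 4 interleaved subsequences.
Stream A = 76, 72, 68, 64: arithmetic with common difference −4.
Stream B = -1, -14, -27, -40: subtracting 13 each time.
Stream C = -2, 4, -8, 16: a geometric progression (common ratio -2).
Stream D = 4, 9, 16, 25: perfect squares starting at 2².
Position 17 → stream A, term 5 = 60.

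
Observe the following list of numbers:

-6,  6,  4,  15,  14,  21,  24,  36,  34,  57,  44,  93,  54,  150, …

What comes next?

64

Taking every 2nd term gives 2 separate tracks.
Subsequence A: -6, 4, 14, 24, 34, 44, 54 — adding 10 each time.
Subsequence B: 6, 15, 21, 36, 57, 93, 150 — Fibonacci-style (each term is the sum of the two before it).
Position 15 → subsequence A, term 8 = 64.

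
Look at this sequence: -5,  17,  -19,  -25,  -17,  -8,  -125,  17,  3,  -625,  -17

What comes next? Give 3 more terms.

The terms cycle through 3 interleaved subsequences.
Track A: -5, -25, -125, -625. Geometric, ×5 each step.
Track B: 17, -17, 17, -17. Oscillating between 17 and -17.
Track C: -19, -8, 3. Linear: a_n = -30 + 11·n.
Term 12 comes from track C (its 4th entry): 14.
Position 13 → track A, term 5 = -3125.
The 14th slot belongs to track B; its 5th term is 17.

14, -3125, 17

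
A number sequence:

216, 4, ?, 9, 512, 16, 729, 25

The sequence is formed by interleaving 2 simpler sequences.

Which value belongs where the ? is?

The terms cycle through 2 interleaved subsequences.
Stream A: 216, ?, 512, 729. Perfect cubes starting at 6³.
Stream B: 4, 9, 16, 25. Consecutive squares n² from n = 2.
The gap is stream A's term 2; the rule gives 343.

343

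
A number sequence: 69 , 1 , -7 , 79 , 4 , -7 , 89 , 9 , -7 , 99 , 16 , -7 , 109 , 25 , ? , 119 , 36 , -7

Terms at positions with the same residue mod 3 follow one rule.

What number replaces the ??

-7

Read the sequence 3 terms at a time; column i is its own pattern.
Stream A = 69, 79, 89, 99, 109, 119: arithmetic, step +10.
Stream B = 1, 4, 9, 16, 25, 36: consecutive squares n² from n = 1.
Stream C = -7, -7, -7, -7, ?, -7: constant -7.
So the missing entry in stream C is -7.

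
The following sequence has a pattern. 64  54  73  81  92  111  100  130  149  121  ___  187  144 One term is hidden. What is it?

168

The slot pattern repeats as ABB (period 3), so there are 2 interleaved tracks.
Track A is 64, 81, 100, 121, 144, which is consecutive squares n² from n = 8.
Track B is 54, 73, 92, 111, 130, 149, ?, 187, which is arithmetic, step +19.
Track B's pattern makes the blank 168.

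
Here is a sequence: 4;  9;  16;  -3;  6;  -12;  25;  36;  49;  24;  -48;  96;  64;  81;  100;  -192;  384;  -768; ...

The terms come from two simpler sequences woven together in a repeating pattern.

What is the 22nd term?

1536

The slot pattern repeats as AAABBB (period 6), so there are 2 interleaved tracks.
Stream A: 4, 9, 16, 25, 36, 49, 64, 81, 100 (perfect squares starting at 2²).
Stream B: -3, 6, -12, 24, -48, 96, -192, 384, -768 (geometric with ratio -2).
Position 22 falls in stream B as its term 10, giving 1536.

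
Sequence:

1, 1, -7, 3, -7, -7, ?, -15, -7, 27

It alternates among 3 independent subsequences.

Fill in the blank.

The terms cycle through 3 interleaved subsequences.
Stream A is 1, 3, ?, 27, which is powers of 3.
Stream B is 1, -7, -15, which is subtracting 8 each time.
Stream C is -7, -7, -7, which is the constant sequence -7.
The gap is stream A's term 3; the rule gives 9.

9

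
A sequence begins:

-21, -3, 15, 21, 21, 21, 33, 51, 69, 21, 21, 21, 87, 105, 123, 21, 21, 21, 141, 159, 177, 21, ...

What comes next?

Reading positions in blocks of 6 reveals the pattern AAABBB — 2 tracks woven together.
Subsequence A is -21, -3, 15, 33, 51, 69, 87, 105, 123, 141, 159, 177, which is adding 18 each time.
Subsequence B is 21, 21, 21, 21, 21, 21, 21, 21, 21, 21, which is always 21.
Position 23 → subsequence B, term 11 = 21.

21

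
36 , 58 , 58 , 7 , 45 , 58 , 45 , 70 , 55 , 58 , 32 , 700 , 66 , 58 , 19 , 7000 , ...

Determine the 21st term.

91

The terms cycle through 4 interleaved subsequences.
Track A: 36, 45, 55, 66 — triangular numbers starting at T_8.
Track B: 58, 58, 58, 58 — constant 58.
Track C: 58, 45, 32, 19 — arithmetic, step −13.
Track D: 7, 70, 700, 7000 — a geometric progression (common ratio 10).
Position 21 → track A, term 6 = 91.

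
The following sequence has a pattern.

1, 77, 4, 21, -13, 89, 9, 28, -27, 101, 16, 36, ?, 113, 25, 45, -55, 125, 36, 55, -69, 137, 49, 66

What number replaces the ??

The terms cycle through 4 interleaved subsequences.
Stream A is 1, -13, -27, ?, -55, -69, which is subtracting 14 each time.
Stream B is 77, 89, 101, 113, 125, 137, which is arithmetic with common difference +12.
Stream C is 4, 9, 16, 25, 36, 49, which is perfect squares starting at 2².
Stream D is 21, 28, 36, 45, 55, 66, which is the triangular numbers T_6, T_7, ….
So the missing entry in stream A is -41.

-41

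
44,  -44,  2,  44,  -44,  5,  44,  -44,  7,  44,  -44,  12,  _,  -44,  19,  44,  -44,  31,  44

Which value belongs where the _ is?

44

Reading positions in blocks of 3 reveals the pattern AAB — 2 tracks woven together.
Track A: 44, -44, 44, -44, 44, -44, 44, -44, ?, -44, 44, -44, 44 (the oscillation 44·(−1)^(n+1)).
Track B: 2, 5, 7, 12, 19, 31 (a Fibonacci-like recurrence a_n = a_{n-1} + a_{n-2}).
Track A's pattern makes the blank 44.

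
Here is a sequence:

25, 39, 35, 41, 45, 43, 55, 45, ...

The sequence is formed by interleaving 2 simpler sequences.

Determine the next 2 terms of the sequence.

65, 47

Split by position mod 2 into 2 tracks.
Stream A: 25, 35, 45, 55 — linear: a_n = 15 + 10·n.
Stream B: 39, 41, 43, 45 — adding 2 each time.
Term 9 comes from stream A (its 5th entry): 65.
Position 10 falls in stream B as its term 5, giving 47.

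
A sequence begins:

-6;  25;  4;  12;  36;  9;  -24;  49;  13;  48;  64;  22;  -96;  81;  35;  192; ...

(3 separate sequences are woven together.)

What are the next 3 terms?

The terms cycle through 3 interleaved subsequences.
Track A: -6, 12, -24, 48, -96, 192. Geometric with ratio -2.
Track B: 25, 36, 49, 64, 81. The squares 5², 6², 7², ….
Track C: 4, 9, 13, 22, 35. Fibonacci-style (each term is the sum of the two before it).
The 17th slot belongs to track B; its 6th term is 100.
Position 18 → track C, term 6 = 57.
The 19th slot belongs to track A; its 7th term is -384.

100, 57, -384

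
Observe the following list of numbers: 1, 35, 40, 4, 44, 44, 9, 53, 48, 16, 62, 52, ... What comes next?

Read the sequence 3 terms at a time; column i is its own pattern.
Track A: 1, 4, 9, 16 (consecutive squares n² from n = 1).
Track B: 35, 44, 53, 62 (arithmetic with common difference +9).
Track C: 40, 44, 48, 52 (adding 4 each time).
Position 13 → track A, term 5 = 25.

25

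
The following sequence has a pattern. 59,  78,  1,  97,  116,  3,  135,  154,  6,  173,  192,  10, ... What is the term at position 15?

The slot pattern repeats as AAB (period 3), so there are 2 interleaved tracks.
Track A: 59, 78, 97, 116, 135, 154, 173, 192 (linear: a_n = 40 + 19·n).
Track B: 1, 3, 6, 10 (triangular numbers n(n+1)/2 for n = 1, 2, …).
Position 15 falls in track B as its term 5, giving 15.

15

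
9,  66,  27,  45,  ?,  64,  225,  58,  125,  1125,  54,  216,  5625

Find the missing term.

62

Taking every 3rd term gives 3 separate tracks.
Track A is 9, 45, 225, 1125, 5625, which is geometric with ratio 5.
Track B is 66, ?, 58, 54, which is subtracting 4 each time.
Track C is 27, 64, 125, 216, which is the cubes 3³, 4³, 5³, ….
The gap is track B's term 2; the rule gives 62.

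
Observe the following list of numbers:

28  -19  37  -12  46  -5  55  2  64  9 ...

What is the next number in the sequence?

Positions 1, 3, 5, … form one subsequence and positions 2, 4, 6, … form another.
Track A is 28, 37, 46, 55, 64, which is linear: a_n = 19 + 9·n.
Track B is -19, -12, -5, 2, 9, which is linear: a_n = -26 + 7·n.
Term 11 comes from track A (its 6th entry): 73.

73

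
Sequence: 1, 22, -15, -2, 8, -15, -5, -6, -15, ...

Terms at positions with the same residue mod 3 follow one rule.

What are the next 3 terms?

-8, -20, -15

The terms cycle through 3 interleaved subsequences.
Track A: 1, -2, -5 (linear: a_n = 4 − 3·n).
Track B: 22, 8, -6 (subtracting 14 each time).
Track C: -15, -15, -15 (always -15).
The 10th slot belongs to track A; its 4th term is -8.
Position 11 → track B, term 4 = -20.
Position 12 → track C, term 4 = -15.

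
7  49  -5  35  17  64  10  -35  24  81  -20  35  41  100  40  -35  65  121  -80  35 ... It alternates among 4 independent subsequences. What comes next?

106

The terms cycle through 4 interleaved subsequences.
Subsequence A is 7, 17, 24, 41, 65, which is each term equals the sum of the previous two.
Subsequence B is 49, 64, 81, 100, 121, which is perfect squares starting at 7².
Subsequence C is -5, 10, -20, 40, -80, which is multiplying by -2 each time.
Subsequence D is 35, -35, 35, -35, 35, which is the oscillation 35·(−1)^(n+1).
Term 21 comes from subsequence A (its 6th entry): 106.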